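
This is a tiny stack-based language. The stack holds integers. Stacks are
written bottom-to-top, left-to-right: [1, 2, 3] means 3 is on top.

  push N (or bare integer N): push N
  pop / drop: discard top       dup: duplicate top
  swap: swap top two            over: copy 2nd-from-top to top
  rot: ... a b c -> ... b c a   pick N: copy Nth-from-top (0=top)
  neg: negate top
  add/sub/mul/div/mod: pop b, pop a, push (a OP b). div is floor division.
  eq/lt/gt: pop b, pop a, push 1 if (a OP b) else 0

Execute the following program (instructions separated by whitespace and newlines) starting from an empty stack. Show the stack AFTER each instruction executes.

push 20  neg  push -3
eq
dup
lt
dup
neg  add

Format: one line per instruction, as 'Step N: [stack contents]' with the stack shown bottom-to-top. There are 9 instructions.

Step 1: [20]
Step 2: [-20]
Step 3: [-20, -3]
Step 4: [0]
Step 5: [0, 0]
Step 6: [0]
Step 7: [0, 0]
Step 8: [0, 0]
Step 9: [0]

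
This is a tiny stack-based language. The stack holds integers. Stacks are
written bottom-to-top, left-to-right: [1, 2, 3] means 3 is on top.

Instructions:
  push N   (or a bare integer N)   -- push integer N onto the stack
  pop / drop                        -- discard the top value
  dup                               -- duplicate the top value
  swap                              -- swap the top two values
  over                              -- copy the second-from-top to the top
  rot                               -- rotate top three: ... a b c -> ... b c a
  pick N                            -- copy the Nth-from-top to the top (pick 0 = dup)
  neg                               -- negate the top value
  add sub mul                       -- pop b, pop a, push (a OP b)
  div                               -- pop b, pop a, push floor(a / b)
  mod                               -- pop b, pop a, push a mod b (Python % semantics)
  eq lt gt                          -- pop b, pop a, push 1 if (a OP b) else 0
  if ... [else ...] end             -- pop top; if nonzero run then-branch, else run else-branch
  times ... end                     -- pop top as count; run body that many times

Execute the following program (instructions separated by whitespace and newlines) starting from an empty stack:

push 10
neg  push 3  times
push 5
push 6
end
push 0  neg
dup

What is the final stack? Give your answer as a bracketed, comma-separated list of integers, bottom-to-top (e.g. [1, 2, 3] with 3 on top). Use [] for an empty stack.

Answer: [-10, 5, 6, 5, 6, 5, 6, 0, 0]

Derivation:
After 'push 10': [10]
After 'neg': [-10]
After 'push 3': [-10, 3]
After 'times': [-10]
After 'push 5': [-10, 5]
After 'push 6': [-10, 5, 6]
After 'push 5': [-10, 5, 6, 5]
After 'push 6': [-10, 5, 6, 5, 6]
After 'push 5': [-10, 5, 6, 5, 6, 5]
After 'push 6': [-10, 5, 6, 5, 6, 5, 6]
After 'push 0': [-10, 5, 6, 5, 6, 5, 6, 0]
After 'neg': [-10, 5, 6, 5, 6, 5, 6, 0]
After 'dup': [-10, 5, 6, 5, 6, 5, 6, 0, 0]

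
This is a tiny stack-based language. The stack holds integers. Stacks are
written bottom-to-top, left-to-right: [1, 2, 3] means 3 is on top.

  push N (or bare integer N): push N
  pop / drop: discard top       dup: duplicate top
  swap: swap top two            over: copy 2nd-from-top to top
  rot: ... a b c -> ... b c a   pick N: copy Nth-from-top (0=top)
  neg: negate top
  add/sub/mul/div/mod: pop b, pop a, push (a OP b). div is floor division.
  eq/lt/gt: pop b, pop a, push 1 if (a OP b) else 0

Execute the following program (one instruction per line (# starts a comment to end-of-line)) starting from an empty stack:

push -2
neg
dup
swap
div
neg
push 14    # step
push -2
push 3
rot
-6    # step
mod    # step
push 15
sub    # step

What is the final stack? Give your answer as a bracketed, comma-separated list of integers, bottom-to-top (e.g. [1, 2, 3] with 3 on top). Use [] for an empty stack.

Answer: [-1, -2, 3, -19]

Derivation:
After 'push -2': [-2]
After 'neg': [2]
After 'dup': [2, 2]
After 'swap': [2, 2]
After 'div': [1]
After 'neg': [-1]
After 'push 14': [-1, 14]
After 'push -2': [-1, 14, -2]
After 'push 3': [-1, 14, -2, 3]
After 'rot': [-1, -2, 3, 14]
After 'push -6': [-1, -2, 3, 14, -6]
After 'mod': [-1, -2, 3, -4]
After 'push 15': [-1, -2, 3, -4, 15]
After 'sub': [-1, -2, 3, -19]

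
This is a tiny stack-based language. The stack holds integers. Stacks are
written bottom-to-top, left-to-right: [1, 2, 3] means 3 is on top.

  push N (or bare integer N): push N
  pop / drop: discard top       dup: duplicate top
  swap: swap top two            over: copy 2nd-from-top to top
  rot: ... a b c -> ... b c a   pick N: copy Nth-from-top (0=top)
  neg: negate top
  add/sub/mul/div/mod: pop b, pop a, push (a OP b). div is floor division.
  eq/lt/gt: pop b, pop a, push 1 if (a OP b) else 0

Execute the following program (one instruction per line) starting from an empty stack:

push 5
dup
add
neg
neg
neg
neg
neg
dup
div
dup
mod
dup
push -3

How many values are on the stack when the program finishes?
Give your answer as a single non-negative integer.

Answer: 3

Derivation:
After 'push 5': stack = [5] (depth 1)
After 'dup': stack = [5, 5] (depth 2)
After 'add': stack = [10] (depth 1)
After 'neg': stack = [-10] (depth 1)
After 'neg': stack = [10] (depth 1)
After 'neg': stack = [-10] (depth 1)
After 'neg': stack = [10] (depth 1)
After 'neg': stack = [-10] (depth 1)
After 'dup': stack = [-10, -10] (depth 2)
After 'div': stack = [1] (depth 1)
After 'dup': stack = [1, 1] (depth 2)
After 'mod': stack = [0] (depth 1)
After 'dup': stack = [0, 0] (depth 2)
After 'push -3': stack = [0, 0, -3] (depth 3)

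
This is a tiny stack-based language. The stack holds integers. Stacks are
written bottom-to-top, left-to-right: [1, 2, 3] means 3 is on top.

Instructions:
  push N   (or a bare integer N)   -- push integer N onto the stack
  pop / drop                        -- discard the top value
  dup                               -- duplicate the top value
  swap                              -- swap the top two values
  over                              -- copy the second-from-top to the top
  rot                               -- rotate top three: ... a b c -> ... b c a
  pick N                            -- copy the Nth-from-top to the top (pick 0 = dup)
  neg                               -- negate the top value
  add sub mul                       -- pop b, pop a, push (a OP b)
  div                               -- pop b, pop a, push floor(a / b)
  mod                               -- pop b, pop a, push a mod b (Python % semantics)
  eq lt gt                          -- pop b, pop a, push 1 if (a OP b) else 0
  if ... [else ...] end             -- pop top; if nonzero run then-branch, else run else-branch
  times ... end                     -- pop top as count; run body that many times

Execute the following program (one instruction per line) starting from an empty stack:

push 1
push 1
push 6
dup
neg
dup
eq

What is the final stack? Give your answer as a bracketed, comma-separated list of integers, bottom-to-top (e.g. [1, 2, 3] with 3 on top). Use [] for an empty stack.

After 'push 1': [1]
After 'push 1': [1, 1]
After 'push 6': [1, 1, 6]
After 'dup': [1, 1, 6, 6]
After 'neg': [1, 1, 6, -6]
After 'dup': [1, 1, 6, -6, -6]
After 'eq': [1, 1, 6, 1]

Answer: [1, 1, 6, 1]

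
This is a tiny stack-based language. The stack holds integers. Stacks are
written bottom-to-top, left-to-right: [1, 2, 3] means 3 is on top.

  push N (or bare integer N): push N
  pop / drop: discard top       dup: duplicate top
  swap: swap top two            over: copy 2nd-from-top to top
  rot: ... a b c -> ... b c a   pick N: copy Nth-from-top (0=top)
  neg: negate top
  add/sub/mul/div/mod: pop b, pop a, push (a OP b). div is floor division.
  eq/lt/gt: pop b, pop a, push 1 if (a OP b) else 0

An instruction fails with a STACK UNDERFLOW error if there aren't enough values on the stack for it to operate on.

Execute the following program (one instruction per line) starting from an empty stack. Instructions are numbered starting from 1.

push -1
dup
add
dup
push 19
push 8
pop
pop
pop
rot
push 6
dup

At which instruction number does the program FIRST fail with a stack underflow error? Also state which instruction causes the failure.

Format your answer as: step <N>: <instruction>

Step 1 ('push -1'): stack = [-1], depth = 1
Step 2 ('dup'): stack = [-1, -1], depth = 2
Step 3 ('add'): stack = [-2], depth = 1
Step 4 ('dup'): stack = [-2, -2], depth = 2
Step 5 ('push 19'): stack = [-2, -2, 19], depth = 3
Step 6 ('push 8'): stack = [-2, -2, 19, 8], depth = 4
Step 7 ('pop'): stack = [-2, -2, 19], depth = 3
Step 8 ('pop'): stack = [-2, -2], depth = 2
Step 9 ('pop'): stack = [-2], depth = 1
Step 10 ('rot'): needs 3 value(s) but depth is 1 — STACK UNDERFLOW

Answer: step 10: rot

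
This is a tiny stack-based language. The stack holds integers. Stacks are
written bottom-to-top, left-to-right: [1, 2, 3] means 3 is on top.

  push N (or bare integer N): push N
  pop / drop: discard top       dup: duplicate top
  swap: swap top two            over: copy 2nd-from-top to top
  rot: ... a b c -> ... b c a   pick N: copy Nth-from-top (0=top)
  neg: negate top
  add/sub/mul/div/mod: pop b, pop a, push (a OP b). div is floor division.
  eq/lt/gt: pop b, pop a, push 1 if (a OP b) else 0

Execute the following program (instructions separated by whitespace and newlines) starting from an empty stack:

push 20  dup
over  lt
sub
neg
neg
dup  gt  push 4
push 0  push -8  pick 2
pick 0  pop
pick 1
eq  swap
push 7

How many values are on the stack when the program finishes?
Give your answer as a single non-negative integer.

Answer: 6

Derivation:
After 'push 20': stack = [20] (depth 1)
After 'dup': stack = [20, 20] (depth 2)
After 'over': stack = [20, 20, 20] (depth 3)
After 'lt': stack = [20, 0] (depth 2)
After 'sub': stack = [20] (depth 1)
After 'neg': stack = [-20] (depth 1)
After 'neg': stack = [20] (depth 1)
After 'dup': stack = [20, 20] (depth 2)
After 'gt': stack = [0] (depth 1)
After 'push 4': stack = [0, 4] (depth 2)
After 'push 0': stack = [0, 4, 0] (depth 3)
After 'push -8': stack = [0, 4, 0, -8] (depth 4)
After 'pick 2': stack = [0, 4, 0, -8, 4] (depth 5)
After 'pick 0': stack = [0, 4, 0, -8, 4, 4] (depth 6)
After 'pop': stack = [0, 4, 0, -8, 4] (depth 5)
After 'pick 1': stack = [0, 4, 0, -8, 4, -8] (depth 6)
After 'eq': stack = [0, 4, 0, -8, 0] (depth 5)
After 'swap': stack = [0, 4, 0, 0, -8] (depth 5)
After 'push 7': stack = [0, 4, 0, 0, -8, 7] (depth 6)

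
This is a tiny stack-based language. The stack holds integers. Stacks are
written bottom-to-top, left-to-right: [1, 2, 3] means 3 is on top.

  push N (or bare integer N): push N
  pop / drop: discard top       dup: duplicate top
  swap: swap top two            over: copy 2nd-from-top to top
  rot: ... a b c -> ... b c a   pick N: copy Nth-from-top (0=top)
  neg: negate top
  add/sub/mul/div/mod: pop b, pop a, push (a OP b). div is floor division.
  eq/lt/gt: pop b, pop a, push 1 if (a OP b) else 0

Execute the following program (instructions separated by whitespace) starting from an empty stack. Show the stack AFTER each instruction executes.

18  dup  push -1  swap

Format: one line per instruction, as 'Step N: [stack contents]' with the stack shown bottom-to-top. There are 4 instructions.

Step 1: [18]
Step 2: [18, 18]
Step 3: [18, 18, -1]
Step 4: [18, -1, 18]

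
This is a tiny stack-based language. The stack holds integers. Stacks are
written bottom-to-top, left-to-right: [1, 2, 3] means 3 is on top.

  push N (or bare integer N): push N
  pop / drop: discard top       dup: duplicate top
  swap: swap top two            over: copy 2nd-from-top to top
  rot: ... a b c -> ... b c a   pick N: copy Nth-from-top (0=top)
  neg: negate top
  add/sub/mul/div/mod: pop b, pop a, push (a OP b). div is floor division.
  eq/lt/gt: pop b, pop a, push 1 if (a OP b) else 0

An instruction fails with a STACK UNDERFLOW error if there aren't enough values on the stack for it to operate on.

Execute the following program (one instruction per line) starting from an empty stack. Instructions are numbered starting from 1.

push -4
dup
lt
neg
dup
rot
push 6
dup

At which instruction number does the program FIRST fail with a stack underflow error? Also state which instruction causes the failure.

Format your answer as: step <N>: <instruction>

Step 1 ('push -4'): stack = [-4], depth = 1
Step 2 ('dup'): stack = [-4, -4], depth = 2
Step 3 ('lt'): stack = [0], depth = 1
Step 4 ('neg'): stack = [0], depth = 1
Step 5 ('dup'): stack = [0, 0], depth = 2
Step 6 ('rot'): needs 3 value(s) but depth is 2 — STACK UNDERFLOW

Answer: step 6: rot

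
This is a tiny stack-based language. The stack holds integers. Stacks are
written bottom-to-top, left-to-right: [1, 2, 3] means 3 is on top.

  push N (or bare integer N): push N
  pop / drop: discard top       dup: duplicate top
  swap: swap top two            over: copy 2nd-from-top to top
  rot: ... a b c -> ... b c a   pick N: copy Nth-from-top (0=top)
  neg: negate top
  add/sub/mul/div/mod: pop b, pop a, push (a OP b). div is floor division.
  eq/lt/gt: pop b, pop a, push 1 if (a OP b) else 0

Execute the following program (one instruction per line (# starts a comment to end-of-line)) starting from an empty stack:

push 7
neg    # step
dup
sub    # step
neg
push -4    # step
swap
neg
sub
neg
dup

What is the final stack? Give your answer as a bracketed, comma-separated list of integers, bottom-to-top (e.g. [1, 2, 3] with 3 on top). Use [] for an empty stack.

After 'push 7': [7]
After 'neg': [-7]
After 'dup': [-7, -7]
After 'sub': [0]
After 'neg': [0]
After 'push -4': [0, -4]
After 'swap': [-4, 0]
After 'neg': [-4, 0]
After 'sub': [-4]
After 'neg': [4]
After 'dup': [4, 4]

Answer: [4, 4]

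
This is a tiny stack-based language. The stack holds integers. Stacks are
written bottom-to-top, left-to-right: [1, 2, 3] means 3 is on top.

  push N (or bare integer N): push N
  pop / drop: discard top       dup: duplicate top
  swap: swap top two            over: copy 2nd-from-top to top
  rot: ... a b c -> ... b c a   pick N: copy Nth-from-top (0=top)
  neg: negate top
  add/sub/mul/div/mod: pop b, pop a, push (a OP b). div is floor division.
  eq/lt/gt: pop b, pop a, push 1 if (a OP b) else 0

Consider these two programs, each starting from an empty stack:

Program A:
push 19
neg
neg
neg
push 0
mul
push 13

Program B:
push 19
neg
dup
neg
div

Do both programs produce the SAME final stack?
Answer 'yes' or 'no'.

Program A trace:
  After 'push 19': [19]
  After 'neg': [-19]
  After 'neg': [19]
  After 'neg': [-19]
  After 'push 0': [-19, 0]
  After 'mul': [0]
  After 'push 13': [0, 13]
Program A final stack: [0, 13]

Program B trace:
  After 'push 19': [19]
  After 'neg': [-19]
  After 'dup': [-19, -19]
  After 'neg': [-19, 19]
  After 'div': [-1]
Program B final stack: [-1]
Same: no

Answer: no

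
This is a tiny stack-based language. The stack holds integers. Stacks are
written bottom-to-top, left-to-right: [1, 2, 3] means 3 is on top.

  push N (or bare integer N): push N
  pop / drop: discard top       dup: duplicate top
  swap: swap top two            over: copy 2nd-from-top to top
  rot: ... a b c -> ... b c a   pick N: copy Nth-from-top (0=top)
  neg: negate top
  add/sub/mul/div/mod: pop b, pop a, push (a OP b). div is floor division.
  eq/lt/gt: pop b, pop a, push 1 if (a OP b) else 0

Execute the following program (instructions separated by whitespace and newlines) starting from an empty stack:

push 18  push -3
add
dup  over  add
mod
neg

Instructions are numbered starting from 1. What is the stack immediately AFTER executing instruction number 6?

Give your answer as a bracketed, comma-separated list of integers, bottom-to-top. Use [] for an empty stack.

Answer: [15, 30]

Derivation:
Step 1 ('push 18'): [18]
Step 2 ('push -3'): [18, -3]
Step 3 ('add'): [15]
Step 4 ('dup'): [15, 15]
Step 5 ('over'): [15, 15, 15]
Step 6 ('add'): [15, 30]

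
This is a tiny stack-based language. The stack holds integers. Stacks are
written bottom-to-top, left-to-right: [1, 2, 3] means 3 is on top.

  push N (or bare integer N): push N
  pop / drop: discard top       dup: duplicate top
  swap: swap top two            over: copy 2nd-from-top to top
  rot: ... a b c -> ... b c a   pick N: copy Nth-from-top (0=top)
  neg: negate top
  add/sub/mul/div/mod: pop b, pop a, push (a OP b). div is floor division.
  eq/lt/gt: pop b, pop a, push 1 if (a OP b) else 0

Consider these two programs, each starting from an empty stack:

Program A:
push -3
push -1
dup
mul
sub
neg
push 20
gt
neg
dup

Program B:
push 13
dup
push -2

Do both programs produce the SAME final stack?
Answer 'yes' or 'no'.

Program A trace:
  After 'push -3': [-3]
  After 'push -1': [-3, -1]
  After 'dup': [-3, -1, -1]
  After 'mul': [-3, 1]
  After 'sub': [-4]
  After 'neg': [4]
  After 'push 20': [4, 20]
  After 'gt': [0]
  After 'neg': [0]
  After 'dup': [0, 0]
Program A final stack: [0, 0]

Program B trace:
  After 'push 13': [13]
  After 'dup': [13, 13]
  After 'push -2': [13, 13, -2]
Program B final stack: [13, 13, -2]
Same: no

Answer: no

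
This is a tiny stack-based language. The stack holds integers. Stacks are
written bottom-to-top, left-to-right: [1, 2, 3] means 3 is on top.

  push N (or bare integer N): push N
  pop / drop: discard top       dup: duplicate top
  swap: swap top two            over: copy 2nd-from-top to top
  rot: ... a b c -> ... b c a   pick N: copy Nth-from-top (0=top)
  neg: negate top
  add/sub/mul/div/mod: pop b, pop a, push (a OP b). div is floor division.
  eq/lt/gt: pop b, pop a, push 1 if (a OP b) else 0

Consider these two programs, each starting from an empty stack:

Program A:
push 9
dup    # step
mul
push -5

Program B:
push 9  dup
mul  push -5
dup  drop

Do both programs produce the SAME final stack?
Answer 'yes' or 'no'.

Answer: yes

Derivation:
Program A trace:
  After 'push 9': [9]
  After 'dup': [9, 9]
  After 'mul': [81]
  After 'push -5': [81, -5]
Program A final stack: [81, -5]

Program B trace:
  After 'push 9': [9]
  After 'dup': [9, 9]
  After 'mul': [81]
  After 'push -5': [81, -5]
  After 'dup': [81, -5, -5]
  After 'drop': [81, -5]
Program B final stack: [81, -5]
Same: yes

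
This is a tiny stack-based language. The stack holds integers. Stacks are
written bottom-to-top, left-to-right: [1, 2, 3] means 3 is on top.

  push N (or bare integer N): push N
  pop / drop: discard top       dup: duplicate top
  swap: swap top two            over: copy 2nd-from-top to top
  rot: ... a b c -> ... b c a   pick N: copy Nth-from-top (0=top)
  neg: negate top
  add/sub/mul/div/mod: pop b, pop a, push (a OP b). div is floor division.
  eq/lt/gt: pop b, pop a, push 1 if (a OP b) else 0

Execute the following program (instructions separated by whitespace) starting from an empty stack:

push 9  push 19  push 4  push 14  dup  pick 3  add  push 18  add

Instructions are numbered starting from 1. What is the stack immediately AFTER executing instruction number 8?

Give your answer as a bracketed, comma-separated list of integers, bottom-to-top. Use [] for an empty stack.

Answer: [9, 19, 4, 14, 33, 18]

Derivation:
Step 1 ('push 9'): [9]
Step 2 ('push 19'): [9, 19]
Step 3 ('push 4'): [9, 19, 4]
Step 4 ('push 14'): [9, 19, 4, 14]
Step 5 ('dup'): [9, 19, 4, 14, 14]
Step 6 ('pick 3'): [9, 19, 4, 14, 14, 19]
Step 7 ('add'): [9, 19, 4, 14, 33]
Step 8 ('push 18'): [9, 19, 4, 14, 33, 18]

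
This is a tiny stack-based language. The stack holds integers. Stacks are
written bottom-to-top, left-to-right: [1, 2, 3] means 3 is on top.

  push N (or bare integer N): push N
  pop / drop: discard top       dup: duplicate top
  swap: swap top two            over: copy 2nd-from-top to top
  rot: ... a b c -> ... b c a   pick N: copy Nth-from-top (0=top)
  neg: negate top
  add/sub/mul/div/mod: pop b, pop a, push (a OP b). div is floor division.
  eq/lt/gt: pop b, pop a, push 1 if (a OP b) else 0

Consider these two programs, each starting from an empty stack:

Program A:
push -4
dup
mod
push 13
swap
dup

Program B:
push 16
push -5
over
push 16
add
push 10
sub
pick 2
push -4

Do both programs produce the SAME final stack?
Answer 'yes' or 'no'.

Program A trace:
  After 'push -4': [-4]
  After 'dup': [-4, -4]
  After 'mod': [0]
  After 'push 13': [0, 13]
  After 'swap': [13, 0]
  After 'dup': [13, 0, 0]
Program A final stack: [13, 0, 0]

Program B trace:
  After 'push 16': [16]
  After 'push -5': [16, -5]
  After 'over': [16, -5, 16]
  After 'push 16': [16, -5, 16, 16]
  After 'add': [16, -5, 32]
  After 'push 10': [16, -5, 32, 10]
  After 'sub': [16, -5, 22]
  After 'pick 2': [16, -5, 22, 16]
  After 'push -4': [16, -5, 22, 16, -4]
Program B final stack: [16, -5, 22, 16, -4]
Same: no

Answer: no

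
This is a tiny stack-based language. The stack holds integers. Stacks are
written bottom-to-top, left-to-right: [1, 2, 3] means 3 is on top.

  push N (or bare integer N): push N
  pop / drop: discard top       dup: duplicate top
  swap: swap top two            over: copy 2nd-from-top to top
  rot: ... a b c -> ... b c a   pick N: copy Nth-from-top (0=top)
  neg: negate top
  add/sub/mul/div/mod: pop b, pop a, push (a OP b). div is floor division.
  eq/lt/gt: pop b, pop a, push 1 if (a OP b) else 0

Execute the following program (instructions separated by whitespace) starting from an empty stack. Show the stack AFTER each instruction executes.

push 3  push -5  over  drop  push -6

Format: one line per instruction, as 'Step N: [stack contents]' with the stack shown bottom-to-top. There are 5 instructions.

Step 1: [3]
Step 2: [3, -5]
Step 3: [3, -5, 3]
Step 4: [3, -5]
Step 5: [3, -5, -6]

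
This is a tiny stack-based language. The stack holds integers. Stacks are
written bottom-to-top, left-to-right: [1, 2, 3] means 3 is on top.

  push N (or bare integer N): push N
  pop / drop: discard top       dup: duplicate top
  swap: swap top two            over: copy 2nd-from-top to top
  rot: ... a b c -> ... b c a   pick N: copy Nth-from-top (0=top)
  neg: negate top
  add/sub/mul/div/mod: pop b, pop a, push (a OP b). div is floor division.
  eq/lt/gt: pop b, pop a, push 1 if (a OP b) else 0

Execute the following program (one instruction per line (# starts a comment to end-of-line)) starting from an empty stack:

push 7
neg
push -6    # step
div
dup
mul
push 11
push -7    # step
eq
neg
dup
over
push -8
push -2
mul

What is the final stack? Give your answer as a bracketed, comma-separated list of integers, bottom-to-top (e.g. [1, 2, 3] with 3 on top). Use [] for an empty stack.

Answer: [1, 0, 0, 0, 16]

Derivation:
After 'push 7': [7]
After 'neg': [-7]
After 'push -6': [-7, -6]
After 'div': [1]
After 'dup': [1, 1]
After 'mul': [1]
After 'push 11': [1, 11]
After 'push -7': [1, 11, -7]
After 'eq': [1, 0]
After 'neg': [1, 0]
After 'dup': [1, 0, 0]
After 'over': [1, 0, 0, 0]
After 'push -8': [1, 0, 0, 0, -8]
After 'push -2': [1, 0, 0, 0, -8, -2]
After 'mul': [1, 0, 0, 0, 16]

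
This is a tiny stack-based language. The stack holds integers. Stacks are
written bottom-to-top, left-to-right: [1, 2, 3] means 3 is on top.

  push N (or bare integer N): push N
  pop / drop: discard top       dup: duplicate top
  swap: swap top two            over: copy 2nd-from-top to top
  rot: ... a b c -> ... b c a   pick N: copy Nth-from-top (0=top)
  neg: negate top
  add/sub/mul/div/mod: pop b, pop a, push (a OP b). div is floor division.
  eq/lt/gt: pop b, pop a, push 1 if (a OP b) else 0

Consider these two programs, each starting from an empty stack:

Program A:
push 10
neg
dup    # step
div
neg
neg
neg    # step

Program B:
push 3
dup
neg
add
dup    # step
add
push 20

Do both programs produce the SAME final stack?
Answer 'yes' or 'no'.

Answer: no

Derivation:
Program A trace:
  After 'push 10': [10]
  After 'neg': [-10]
  After 'dup': [-10, -10]
  After 'div': [1]
  After 'neg': [-1]
  After 'neg': [1]
  After 'neg': [-1]
Program A final stack: [-1]

Program B trace:
  After 'push 3': [3]
  After 'dup': [3, 3]
  After 'neg': [3, -3]
  After 'add': [0]
  After 'dup': [0, 0]
  After 'add': [0]
  After 'push 20': [0, 20]
Program B final stack: [0, 20]
Same: no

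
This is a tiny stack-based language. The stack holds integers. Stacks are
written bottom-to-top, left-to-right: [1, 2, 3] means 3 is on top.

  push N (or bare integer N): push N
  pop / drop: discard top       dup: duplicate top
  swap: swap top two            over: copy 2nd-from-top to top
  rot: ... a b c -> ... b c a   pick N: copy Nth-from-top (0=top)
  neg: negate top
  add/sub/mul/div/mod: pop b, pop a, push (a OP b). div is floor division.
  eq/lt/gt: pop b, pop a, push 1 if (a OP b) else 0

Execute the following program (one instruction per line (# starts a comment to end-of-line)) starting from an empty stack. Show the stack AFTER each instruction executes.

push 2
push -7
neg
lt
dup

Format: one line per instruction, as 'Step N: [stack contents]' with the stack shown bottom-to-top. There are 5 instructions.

Step 1: [2]
Step 2: [2, -7]
Step 3: [2, 7]
Step 4: [1]
Step 5: [1, 1]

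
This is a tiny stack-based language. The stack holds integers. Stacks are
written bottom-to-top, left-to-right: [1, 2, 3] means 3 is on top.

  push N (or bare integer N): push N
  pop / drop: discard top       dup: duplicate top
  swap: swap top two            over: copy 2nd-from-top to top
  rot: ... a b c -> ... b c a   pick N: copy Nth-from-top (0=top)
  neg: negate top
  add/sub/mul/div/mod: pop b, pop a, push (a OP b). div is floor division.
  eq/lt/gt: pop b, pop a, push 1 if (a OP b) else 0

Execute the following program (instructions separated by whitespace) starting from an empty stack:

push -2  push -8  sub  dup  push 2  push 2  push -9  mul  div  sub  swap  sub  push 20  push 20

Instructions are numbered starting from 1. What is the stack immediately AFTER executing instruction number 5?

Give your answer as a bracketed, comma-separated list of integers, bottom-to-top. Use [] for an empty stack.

Step 1 ('push -2'): [-2]
Step 2 ('push -8'): [-2, -8]
Step 3 ('sub'): [6]
Step 4 ('dup'): [6, 6]
Step 5 ('push 2'): [6, 6, 2]

Answer: [6, 6, 2]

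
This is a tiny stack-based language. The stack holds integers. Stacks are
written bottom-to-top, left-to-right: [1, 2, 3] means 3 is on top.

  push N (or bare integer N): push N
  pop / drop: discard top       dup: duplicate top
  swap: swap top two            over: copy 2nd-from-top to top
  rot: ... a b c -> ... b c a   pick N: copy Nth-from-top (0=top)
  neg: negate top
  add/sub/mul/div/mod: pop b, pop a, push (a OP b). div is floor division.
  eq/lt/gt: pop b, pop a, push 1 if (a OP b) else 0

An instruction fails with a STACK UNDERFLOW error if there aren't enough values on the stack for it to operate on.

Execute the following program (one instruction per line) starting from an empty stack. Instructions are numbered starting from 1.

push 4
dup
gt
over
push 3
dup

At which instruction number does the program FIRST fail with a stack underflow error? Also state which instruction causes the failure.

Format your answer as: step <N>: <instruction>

Answer: step 4: over

Derivation:
Step 1 ('push 4'): stack = [4], depth = 1
Step 2 ('dup'): stack = [4, 4], depth = 2
Step 3 ('gt'): stack = [0], depth = 1
Step 4 ('over'): needs 2 value(s) but depth is 1 — STACK UNDERFLOW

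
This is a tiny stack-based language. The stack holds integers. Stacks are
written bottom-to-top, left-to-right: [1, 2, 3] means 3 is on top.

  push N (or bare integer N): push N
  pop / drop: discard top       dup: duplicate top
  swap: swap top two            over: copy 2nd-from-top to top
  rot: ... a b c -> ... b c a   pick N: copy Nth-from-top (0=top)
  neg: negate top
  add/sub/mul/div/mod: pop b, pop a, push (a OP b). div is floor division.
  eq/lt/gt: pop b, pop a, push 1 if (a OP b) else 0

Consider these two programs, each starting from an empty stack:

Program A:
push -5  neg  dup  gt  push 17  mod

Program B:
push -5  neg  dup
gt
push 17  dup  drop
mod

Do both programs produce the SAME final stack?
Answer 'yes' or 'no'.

Program A trace:
  After 'push -5': [-5]
  After 'neg': [5]
  After 'dup': [5, 5]
  After 'gt': [0]
  After 'push 17': [0, 17]
  After 'mod': [0]
Program A final stack: [0]

Program B trace:
  After 'push -5': [-5]
  After 'neg': [5]
  After 'dup': [5, 5]
  After 'gt': [0]
  After 'push 17': [0, 17]
  After 'dup': [0, 17, 17]
  After 'drop': [0, 17]
  After 'mod': [0]
Program B final stack: [0]
Same: yes

Answer: yes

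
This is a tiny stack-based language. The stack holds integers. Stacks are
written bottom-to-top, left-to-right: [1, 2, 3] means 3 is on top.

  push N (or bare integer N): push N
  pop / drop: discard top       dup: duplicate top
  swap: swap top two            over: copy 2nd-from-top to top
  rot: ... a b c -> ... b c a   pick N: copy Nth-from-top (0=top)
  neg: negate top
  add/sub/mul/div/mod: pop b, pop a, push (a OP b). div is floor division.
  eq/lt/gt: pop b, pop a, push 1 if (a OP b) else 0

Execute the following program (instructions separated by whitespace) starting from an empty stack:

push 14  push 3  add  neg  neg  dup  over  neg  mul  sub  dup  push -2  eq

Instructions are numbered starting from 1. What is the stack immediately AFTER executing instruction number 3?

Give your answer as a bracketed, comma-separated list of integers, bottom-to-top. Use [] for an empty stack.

Step 1 ('push 14'): [14]
Step 2 ('push 3'): [14, 3]
Step 3 ('add'): [17]

Answer: [17]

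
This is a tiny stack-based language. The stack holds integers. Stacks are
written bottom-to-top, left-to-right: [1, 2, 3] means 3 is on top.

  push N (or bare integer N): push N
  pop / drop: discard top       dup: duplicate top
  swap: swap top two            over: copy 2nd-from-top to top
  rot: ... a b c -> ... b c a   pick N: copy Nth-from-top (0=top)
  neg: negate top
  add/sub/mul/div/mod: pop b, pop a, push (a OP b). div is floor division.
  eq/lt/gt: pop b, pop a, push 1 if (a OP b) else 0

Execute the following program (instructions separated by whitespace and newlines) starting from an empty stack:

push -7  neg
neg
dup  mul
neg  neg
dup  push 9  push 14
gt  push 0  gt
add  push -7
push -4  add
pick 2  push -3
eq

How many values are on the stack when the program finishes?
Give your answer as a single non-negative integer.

Answer: 4

Derivation:
After 'push -7': stack = [-7] (depth 1)
After 'neg': stack = [7] (depth 1)
After 'neg': stack = [-7] (depth 1)
After 'dup': stack = [-7, -7] (depth 2)
After 'mul': stack = [49] (depth 1)
After 'neg': stack = [-49] (depth 1)
After 'neg': stack = [49] (depth 1)
After 'dup': stack = [49, 49] (depth 2)
After 'push 9': stack = [49, 49, 9] (depth 3)
After 'push 14': stack = [49, 49, 9, 14] (depth 4)
After 'gt': stack = [49, 49, 0] (depth 3)
After 'push 0': stack = [49, 49, 0, 0] (depth 4)
After 'gt': stack = [49, 49, 0] (depth 3)
After 'add': stack = [49, 49] (depth 2)
After 'push -7': stack = [49, 49, -7] (depth 3)
After 'push -4': stack = [49, 49, -7, -4] (depth 4)
After 'add': stack = [49, 49, -11] (depth 3)
After 'pick 2': stack = [49, 49, -11, 49] (depth 4)
After 'push -3': stack = [49, 49, -11, 49, -3] (depth 5)
After 'eq': stack = [49, 49, -11, 0] (depth 4)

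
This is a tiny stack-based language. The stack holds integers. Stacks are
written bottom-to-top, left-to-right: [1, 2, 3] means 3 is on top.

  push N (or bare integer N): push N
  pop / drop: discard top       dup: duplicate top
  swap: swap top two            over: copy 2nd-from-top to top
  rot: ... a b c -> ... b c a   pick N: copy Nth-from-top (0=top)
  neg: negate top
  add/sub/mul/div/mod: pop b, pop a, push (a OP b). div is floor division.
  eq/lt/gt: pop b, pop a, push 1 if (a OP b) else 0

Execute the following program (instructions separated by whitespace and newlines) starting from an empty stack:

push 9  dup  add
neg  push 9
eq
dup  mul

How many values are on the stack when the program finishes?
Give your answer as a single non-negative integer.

Answer: 1

Derivation:
After 'push 9': stack = [9] (depth 1)
After 'dup': stack = [9, 9] (depth 2)
After 'add': stack = [18] (depth 1)
After 'neg': stack = [-18] (depth 1)
After 'push 9': stack = [-18, 9] (depth 2)
After 'eq': stack = [0] (depth 1)
After 'dup': stack = [0, 0] (depth 2)
After 'mul': stack = [0] (depth 1)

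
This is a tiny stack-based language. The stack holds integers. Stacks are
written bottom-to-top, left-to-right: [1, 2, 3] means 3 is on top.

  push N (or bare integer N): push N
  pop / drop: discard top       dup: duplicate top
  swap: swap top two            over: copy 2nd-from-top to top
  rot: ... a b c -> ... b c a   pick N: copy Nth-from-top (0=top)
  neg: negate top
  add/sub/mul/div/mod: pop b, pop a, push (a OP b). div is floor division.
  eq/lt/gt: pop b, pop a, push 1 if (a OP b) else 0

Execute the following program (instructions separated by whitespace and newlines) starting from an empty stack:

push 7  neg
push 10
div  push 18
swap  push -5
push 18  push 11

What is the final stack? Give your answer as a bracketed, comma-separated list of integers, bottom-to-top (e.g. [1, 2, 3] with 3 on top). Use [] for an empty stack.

Answer: [18, -1, -5, 18, 11]

Derivation:
After 'push 7': [7]
After 'neg': [-7]
After 'push 10': [-7, 10]
After 'div': [-1]
After 'push 18': [-1, 18]
After 'swap': [18, -1]
After 'push -5': [18, -1, -5]
After 'push 18': [18, -1, -5, 18]
After 'push 11': [18, -1, -5, 18, 11]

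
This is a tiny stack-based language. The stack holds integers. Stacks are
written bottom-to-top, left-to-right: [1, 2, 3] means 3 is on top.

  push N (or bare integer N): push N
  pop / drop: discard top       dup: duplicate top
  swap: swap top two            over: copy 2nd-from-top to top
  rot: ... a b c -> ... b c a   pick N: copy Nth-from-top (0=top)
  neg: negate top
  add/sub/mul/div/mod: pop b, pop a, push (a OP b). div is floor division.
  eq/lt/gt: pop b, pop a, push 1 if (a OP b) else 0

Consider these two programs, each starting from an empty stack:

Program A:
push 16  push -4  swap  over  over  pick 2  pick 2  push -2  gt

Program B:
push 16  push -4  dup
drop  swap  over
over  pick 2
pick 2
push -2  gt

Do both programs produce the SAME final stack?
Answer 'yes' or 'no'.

Program A trace:
  After 'push 16': [16]
  After 'push -4': [16, -4]
  After 'swap': [-4, 16]
  After 'over': [-4, 16, -4]
  After 'over': [-4, 16, -4, 16]
  After 'pick 2': [-4, 16, -4, 16, 16]
  After 'pick 2': [-4, 16, -4, 16, 16, -4]
  After 'push -2': [-4, 16, -4, 16, 16, -4, -2]
  After 'gt': [-4, 16, -4, 16, 16, 0]
Program A final stack: [-4, 16, -4, 16, 16, 0]

Program B trace:
  After 'push 16': [16]
  After 'push -4': [16, -4]
  After 'dup': [16, -4, -4]
  After 'drop': [16, -4]
  After 'swap': [-4, 16]
  After 'over': [-4, 16, -4]
  After 'over': [-4, 16, -4, 16]
  After 'pick 2': [-4, 16, -4, 16, 16]
  After 'pick 2': [-4, 16, -4, 16, 16, -4]
  After 'push -2': [-4, 16, -4, 16, 16, -4, -2]
  After 'gt': [-4, 16, -4, 16, 16, 0]
Program B final stack: [-4, 16, -4, 16, 16, 0]
Same: yes

Answer: yes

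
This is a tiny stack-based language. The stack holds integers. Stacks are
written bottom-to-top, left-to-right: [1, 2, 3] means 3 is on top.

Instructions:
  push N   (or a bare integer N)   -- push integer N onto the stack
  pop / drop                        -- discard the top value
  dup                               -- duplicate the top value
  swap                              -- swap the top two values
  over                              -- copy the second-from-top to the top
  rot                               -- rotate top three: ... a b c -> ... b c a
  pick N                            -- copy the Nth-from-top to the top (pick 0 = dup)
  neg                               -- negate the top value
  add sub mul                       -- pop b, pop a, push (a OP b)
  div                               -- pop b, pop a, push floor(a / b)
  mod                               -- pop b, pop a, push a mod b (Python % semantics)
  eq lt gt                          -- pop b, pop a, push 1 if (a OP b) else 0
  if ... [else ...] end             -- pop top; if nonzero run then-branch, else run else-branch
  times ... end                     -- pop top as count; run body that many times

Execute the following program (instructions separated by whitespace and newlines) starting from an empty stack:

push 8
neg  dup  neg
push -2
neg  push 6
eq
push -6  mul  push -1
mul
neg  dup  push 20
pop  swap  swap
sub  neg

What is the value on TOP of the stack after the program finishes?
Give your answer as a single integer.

After 'push 8': [8]
After 'neg': [-8]
After 'dup': [-8, -8]
After 'neg': [-8, 8]
After 'push -2': [-8, 8, -2]
After 'neg': [-8, 8, 2]
After 'push 6': [-8, 8, 2, 6]
After 'eq': [-8, 8, 0]
After 'push -6': [-8, 8, 0, -6]
After 'mul': [-8, 8, 0]
After 'push -1': [-8, 8, 0, -1]
After 'mul': [-8, 8, 0]
After 'neg': [-8, 8, 0]
After 'dup': [-8, 8, 0, 0]
After 'push 20': [-8, 8, 0, 0, 20]
After 'pop': [-8, 8, 0, 0]
After 'swap': [-8, 8, 0, 0]
After 'swap': [-8, 8, 0, 0]
After 'sub': [-8, 8, 0]
After 'neg': [-8, 8, 0]

Answer: 0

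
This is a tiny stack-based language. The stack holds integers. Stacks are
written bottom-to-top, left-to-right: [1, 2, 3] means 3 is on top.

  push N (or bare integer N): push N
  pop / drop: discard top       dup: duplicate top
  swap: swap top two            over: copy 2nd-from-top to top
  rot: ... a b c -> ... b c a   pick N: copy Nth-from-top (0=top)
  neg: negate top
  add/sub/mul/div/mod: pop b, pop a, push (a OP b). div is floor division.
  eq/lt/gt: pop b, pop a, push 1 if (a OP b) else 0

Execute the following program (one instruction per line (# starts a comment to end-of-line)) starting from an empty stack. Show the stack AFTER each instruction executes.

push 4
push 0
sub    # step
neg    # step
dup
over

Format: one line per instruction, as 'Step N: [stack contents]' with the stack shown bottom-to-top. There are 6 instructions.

Step 1: [4]
Step 2: [4, 0]
Step 3: [4]
Step 4: [-4]
Step 5: [-4, -4]
Step 6: [-4, -4, -4]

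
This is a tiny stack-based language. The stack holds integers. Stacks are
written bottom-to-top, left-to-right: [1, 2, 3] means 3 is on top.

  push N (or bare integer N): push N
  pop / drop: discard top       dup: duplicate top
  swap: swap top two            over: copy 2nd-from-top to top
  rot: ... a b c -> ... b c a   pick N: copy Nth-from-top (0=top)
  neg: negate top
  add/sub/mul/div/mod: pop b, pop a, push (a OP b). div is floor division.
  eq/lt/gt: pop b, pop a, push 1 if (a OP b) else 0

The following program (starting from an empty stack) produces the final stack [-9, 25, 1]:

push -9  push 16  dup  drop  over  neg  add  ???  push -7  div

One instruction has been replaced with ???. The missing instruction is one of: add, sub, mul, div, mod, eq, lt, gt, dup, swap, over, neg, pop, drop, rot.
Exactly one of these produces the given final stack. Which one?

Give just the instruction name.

Answer: over

Derivation:
Stack before ???: [-9, 25]
Stack after ???:  [-9, 25, -9]
The instruction that transforms [-9, 25] -> [-9, 25, -9] is: over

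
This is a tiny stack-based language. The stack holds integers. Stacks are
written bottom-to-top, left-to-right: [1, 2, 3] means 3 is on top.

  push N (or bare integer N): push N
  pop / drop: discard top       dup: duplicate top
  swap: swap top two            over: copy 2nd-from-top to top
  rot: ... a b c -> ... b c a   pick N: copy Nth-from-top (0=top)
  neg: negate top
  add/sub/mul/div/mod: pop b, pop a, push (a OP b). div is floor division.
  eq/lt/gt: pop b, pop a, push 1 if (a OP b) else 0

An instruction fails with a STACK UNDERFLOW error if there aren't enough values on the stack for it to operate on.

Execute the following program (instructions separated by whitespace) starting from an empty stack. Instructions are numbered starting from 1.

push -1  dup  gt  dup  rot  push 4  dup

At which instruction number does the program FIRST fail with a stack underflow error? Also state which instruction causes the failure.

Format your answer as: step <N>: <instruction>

Step 1 ('push -1'): stack = [-1], depth = 1
Step 2 ('dup'): stack = [-1, -1], depth = 2
Step 3 ('gt'): stack = [0], depth = 1
Step 4 ('dup'): stack = [0, 0], depth = 2
Step 5 ('rot'): needs 3 value(s) but depth is 2 — STACK UNDERFLOW

Answer: step 5: rot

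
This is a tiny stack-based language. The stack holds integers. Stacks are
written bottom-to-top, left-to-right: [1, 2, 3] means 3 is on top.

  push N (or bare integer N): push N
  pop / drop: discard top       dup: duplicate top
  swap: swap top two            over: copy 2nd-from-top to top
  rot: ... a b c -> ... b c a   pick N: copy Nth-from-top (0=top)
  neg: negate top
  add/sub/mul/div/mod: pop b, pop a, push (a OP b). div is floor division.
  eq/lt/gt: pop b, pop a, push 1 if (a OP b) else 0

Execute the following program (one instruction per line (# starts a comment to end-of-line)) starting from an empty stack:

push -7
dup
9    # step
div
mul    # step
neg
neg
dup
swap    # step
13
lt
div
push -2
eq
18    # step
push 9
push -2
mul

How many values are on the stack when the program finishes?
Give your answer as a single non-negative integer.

After 'push -7': stack = [-7] (depth 1)
After 'dup': stack = [-7, -7] (depth 2)
After 'push 9': stack = [-7, -7, 9] (depth 3)
After 'div': stack = [-7, -1] (depth 2)
After 'mul': stack = [7] (depth 1)
After 'neg': stack = [-7] (depth 1)
After 'neg': stack = [7] (depth 1)
After 'dup': stack = [7, 7] (depth 2)
After 'swap': stack = [7, 7] (depth 2)
After 'push 13': stack = [7, 7, 13] (depth 3)
After 'lt': stack = [7, 1] (depth 2)
After 'div': stack = [7] (depth 1)
After 'push -2': stack = [7, -2] (depth 2)
After 'eq': stack = [0] (depth 1)
After 'push 18': stack = [0, 18] (depth 2)
After 'push 9': stack = [0, 18, 9] (depth 3)
After 'push -2': stack = [0, 18, 9, -2] (depth 4)
After 'mul': stack = [0, 18, -18] (depth 3)

Answer: 3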